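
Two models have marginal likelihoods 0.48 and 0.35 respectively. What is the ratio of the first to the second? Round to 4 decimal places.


Evidence ratio = 0.48 / 0.35
= 1.3714

1.3714


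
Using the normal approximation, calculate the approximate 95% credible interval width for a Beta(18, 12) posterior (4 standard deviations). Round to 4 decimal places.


Var(Beta) = 18*12/(30^2 * 31) = 0.0077
SD = 0.088
Width ~ 4*SD = 0.352

0.352


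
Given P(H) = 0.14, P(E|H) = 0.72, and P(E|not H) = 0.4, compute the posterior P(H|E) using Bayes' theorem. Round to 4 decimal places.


By Bayes' theorem: P(H|E) = P(E|H)*P(H) / P(E)
P(E) = P(E|H)*P(H) + P(E|not H)*P(not H)
P(E) = 0.72*0.14 + 0.4*0.86 = 0.4448
P(H|E) = 0.72*0.14 / 0.4448 = 0.2266

0.2266


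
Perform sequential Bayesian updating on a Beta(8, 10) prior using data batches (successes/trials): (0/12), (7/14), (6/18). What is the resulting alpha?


Accumulate successes: 13
Posterior alpha = prior alpha + sum of successes
= 8 + 13 = 21

21


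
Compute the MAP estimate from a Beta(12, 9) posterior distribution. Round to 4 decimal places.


MAP = mode of Beta distribution
= (alpha - 1)/(alpha + beta - 2)
= (12-1)/(12+9-2)
= 11/19 = 0.5789

0.5789


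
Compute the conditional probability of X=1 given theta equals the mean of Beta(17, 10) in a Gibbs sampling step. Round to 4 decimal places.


Mean of Beta(17, 10) = 0.6296
P(X=1 | theta=0.6296) = 0.6296

0.6296


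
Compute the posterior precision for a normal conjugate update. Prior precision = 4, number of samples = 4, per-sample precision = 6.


tau_post = tau_0 + n * tau
= 4 + 4 * 6 = 28

28


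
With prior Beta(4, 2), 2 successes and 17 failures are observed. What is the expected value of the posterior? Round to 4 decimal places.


Posterior = Beta(6, 19)
E[theta] = alpha/(alpha+beta)
= 6/25 = 0.24

0.24


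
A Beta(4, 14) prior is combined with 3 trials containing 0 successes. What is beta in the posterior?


In conjugate updating:
beta_posterior = beta_prior + (n - k)
= 14 + (3 - 0)
= 14 + 3 = 17

17


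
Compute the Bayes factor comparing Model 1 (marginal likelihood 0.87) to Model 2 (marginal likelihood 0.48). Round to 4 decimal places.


BF12 = marginal likelihood of M1 / marginal likelihood of M2
= 0.87/0.48
= 1.8125

1.8125


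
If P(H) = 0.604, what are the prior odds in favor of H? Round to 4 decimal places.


Prior odds = P(H) / (1 - P(H))
= 0.604 / 0.396
= 1.5253

1.5253


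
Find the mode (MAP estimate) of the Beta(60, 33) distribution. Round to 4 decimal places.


For Beta(a,b) with a,b > 1:
Mode = (a-1)/(a+b-2) = (60-1)/(93-2)
= 59/91 = 0.6484

0.6484


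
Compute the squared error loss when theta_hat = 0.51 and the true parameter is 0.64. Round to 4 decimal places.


L = (theta_hat - theta_true)^2
= (0.51 - 0.64)^2
= -0.13^2 = 0.0169

0.0169


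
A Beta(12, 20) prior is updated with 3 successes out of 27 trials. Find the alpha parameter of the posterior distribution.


In the Beta-Binomial conjugate update:
alpha_post = alpha_prior + successes
= 12 + 3
= 15

15


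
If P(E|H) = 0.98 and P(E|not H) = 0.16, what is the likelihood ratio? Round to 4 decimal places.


Likelihood ratio = P(E|H) / P(E|not H)
= 0.98 / 0.16
= 6.125

6.125


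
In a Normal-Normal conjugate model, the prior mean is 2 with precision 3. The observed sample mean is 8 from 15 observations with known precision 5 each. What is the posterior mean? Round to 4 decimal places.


Posterior precision = tau0 + n*tau = 3 + 15*5 = 78
Posterior mean = (tau0*mu0 + n*tau*xbar) / posterior_precision
= (3*2 + 15*5*8) / 78
= 606 / 78 = 7.7692

7.7692


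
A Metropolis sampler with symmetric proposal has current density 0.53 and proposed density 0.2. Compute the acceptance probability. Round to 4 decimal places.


For symmetric proposals, acceptance = min(1, pi(x*)/pi(x))
= min(1, 0.2/0.53)
= min(1, 0.3774) = 0.3774

0.3774


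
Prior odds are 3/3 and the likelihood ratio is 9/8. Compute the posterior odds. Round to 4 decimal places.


Posterior odds = prior odds * likelihood ratio
= (3/3) * (9/8)
= 27 / 24
= 1.125

1.125


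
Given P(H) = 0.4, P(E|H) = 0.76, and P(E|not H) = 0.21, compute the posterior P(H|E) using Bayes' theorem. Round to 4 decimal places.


By Bayes' theorem: P(H|E) = P(E|H)*P(H) / P(E)
P(E) = P(E|H)*P(H) + P(E|not H)*P(not H)
P(E) = 0.76*0.4 + 0.21*0.6 = 0.43
P(H|E) = 0.76*0.4 / 0.43 = 0.707

0.707


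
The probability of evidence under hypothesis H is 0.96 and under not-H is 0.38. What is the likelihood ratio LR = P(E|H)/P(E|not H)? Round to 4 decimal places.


LR = 0.96 / 0.38
= 2.5263

2.5263


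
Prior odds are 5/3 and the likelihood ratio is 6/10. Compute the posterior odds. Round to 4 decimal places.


Posterior odds = prior odds * likelihood ratio
= (5/3) * (6/10)
= 30 / 30
= 1.0

1.0


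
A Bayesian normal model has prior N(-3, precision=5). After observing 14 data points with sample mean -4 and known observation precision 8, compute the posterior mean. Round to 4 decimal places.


Posterior mean = (prior_precision * prior_mean + n * data_precision * data_mean) / (prior_precision + n * data_precision)
Numerator = 5*-3 + 14*8*-4 = -463
Denominator = 5 + 14*8 = 117
Posterior mean = -3.9573

-3.9573


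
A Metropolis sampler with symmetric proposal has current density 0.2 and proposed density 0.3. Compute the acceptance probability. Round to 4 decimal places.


For symmetric proposals, acceptance = min(1, pi(x*)/pi(x))
= min(1, 0.3/0.2)
= min(1, 1.5) = 1.0

1.0


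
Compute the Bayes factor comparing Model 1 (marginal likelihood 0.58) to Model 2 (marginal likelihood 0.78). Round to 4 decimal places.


BF12 = marginal likelihood of M1 / marginal likelihood of M2
= 0.58/0.78
= 0.7436

0.7436


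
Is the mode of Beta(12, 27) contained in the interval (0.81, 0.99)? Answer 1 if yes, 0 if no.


Mode = (a-1)/(a+b-2) = 11/37 = 0.2973
Interval: (0.81, 0.99)
Contains mode? 0

0


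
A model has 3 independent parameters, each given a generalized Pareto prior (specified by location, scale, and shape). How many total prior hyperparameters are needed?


Each generalized Pareto prior needs 3 hyperparameters (location, scale, and shape).
Total = 3 * 3 = 9

9


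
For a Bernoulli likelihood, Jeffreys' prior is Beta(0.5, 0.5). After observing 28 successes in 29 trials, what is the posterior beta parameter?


Jeffreys' prior for Bernoulli is Beta(0.5, 0.5).
Posterior is Beta(0.5 + k, 0.5 + n - k).
Posterior beta = 0.5 + (n - k) = 0.5 + 1 = 1.5

1.5


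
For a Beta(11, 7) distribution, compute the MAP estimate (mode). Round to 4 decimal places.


MAP = mode = (a-1)/(a+b-2)
= (11-1)/(11+7-2)
= 10/16 = 0.625

0.625


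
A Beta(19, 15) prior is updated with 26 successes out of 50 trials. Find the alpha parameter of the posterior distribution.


In the Beta-Binomial conjugate update:
alpha_post = alpha_prior + successes
= 19 + 26
= 45

45


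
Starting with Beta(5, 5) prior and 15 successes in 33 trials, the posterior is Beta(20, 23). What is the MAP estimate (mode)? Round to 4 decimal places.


The mode of Beta(a, b) when a > 1 and b > 1 is (a-1)/(a+b-2)
= (20 - 1) / (20 + 23 - 2)
= 19 / 41
= 0.4634

0.4634


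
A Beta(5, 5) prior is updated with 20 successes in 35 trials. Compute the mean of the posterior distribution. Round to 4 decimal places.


After update: Beta(25, 20)
Mean = 25 / (25 + 20) = 25 / 45
= 0.5556

0.5556


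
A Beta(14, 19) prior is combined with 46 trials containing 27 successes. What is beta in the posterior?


In conjugate updating:
beta_posterior = beta_prior + (n - k)
= 19 + (46 - 27)
= 19 + 19 = 38

38


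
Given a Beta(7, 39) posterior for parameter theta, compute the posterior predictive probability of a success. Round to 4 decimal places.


For a Beta-Bernoulli model, the predictive probability is the mean:
P(success) = 7/(7+39) = 7/46 = 0.1522

0.1522


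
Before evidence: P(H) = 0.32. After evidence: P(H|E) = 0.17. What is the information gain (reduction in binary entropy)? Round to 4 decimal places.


Prior entropy = 0.9044
Posterior entropy = 0.6577
Information gain = 0.9044 - 0.6577 = 0.2467

0.2467


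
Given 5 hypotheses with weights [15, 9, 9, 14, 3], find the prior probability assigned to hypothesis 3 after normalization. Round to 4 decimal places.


To normalize, divide each weight by the sum of all weights.
Sum = 50
Prior(H3) = 9/50 = 0.18

0.18


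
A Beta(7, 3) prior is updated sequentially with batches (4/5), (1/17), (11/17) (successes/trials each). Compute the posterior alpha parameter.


Sequential conjugate updating is equivalent to a single batch update.
Total successes across all batches = 16
alpha_posterior = alpha_prior + total_successes = 7 + 16
= 23

23


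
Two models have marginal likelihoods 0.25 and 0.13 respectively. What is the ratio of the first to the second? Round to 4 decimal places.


Evidence ratio = 0.25 / 0.13
= 1.9231

1.9231


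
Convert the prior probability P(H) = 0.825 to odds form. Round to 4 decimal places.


P(not H) = 1 - 0.825 = 0.175
Odds = 0.825 / 0.175 = 4.7143

4.7143


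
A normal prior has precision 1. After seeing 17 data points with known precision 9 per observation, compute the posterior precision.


In the conjugate normal model, precisions add:
tau_posterior = tau_prior + n * tau_data
= 1 + 17*9 = 154

154


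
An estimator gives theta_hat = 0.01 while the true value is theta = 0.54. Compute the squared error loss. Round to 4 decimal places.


The squared error loss is (theta_hat - theta)^2
= (0.01 - 0.54)^2
= (-0.53)^2 = 0.2809

0.2809


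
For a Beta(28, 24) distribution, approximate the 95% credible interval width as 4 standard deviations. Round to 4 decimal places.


Variance of Beta(a,b) = ab / ((a+b)^2 * (a+b+1))
= 28*24 / ((52)^2 * 53)
= 0.0047
SD = sqrt(0.0047) = 0.0685
Width = 4 * SD = 0.2739

0.2739


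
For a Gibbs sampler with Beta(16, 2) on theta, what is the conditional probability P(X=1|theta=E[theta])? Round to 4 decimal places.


E[theta] = 16/(16+2) = 0.8889
P(X=1|theta) = theta = 0.8889

0.8889


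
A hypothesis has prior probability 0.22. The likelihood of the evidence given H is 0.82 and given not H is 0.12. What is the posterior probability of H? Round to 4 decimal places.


Using Bayes' theorem:
P(E) = 0.22 * 0.82 + 0.78 * 0.12
P(E) = 0.274
P(H|E) = (0.22 * 0.82) / 0.274 = 0.6584

0.6584


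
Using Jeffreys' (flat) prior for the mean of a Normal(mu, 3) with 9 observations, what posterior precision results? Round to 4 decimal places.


Flat prior means prior precision is 0.
Posterior precision = n / sigma^2 = 9/3 = 3.0

3.0


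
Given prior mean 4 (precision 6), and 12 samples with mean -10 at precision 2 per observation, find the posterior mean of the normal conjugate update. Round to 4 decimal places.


The posterior mean is a precision-weighted average of prior and data.
Post. prec. = 6 + 24 = 30
Post. mean = (24 + -240)/30 = -216/30 = -7.2

-7.2


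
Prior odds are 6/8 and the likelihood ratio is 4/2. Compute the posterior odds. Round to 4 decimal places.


Posterior odds = prior odds * likelihood ratio
= (6/8) * (4/2)
= 24 / 16
= 1.5

1.5


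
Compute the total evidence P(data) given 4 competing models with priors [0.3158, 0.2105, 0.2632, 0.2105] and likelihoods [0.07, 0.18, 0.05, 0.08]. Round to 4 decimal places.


Marginal likelihood = sum P(model_i) * P(data|model_i)
Model 1: 0.3158 * 0.07 = 0.0221
Model 2: 0.2105 * 0.18 = 0.0379
Model 3: 0.2632 * 0.05 = 0.0132
Model 4: 0.2105 * 0.08 = 0.0168
Total = 0.09

0.09


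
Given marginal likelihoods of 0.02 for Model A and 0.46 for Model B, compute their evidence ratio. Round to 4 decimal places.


Ratio = ML(A) / ML(B) = 0.02/0.46
= 0.0435

0.0435


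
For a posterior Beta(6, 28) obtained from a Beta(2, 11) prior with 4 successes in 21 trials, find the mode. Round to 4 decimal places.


Mode = (alpha - 1) / (alpha + beta - 2)
= 5 / 32
= 0.1562

0.1562


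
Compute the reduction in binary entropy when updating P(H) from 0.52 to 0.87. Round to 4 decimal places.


H_before = -p*log2(p) - (1-p)*log2(1-p) for p=0.52: 0.9988
H_after for p=0.87: 0.5574
Reduction = 0.9988 - 0.5574 = 0.4414

0.4414


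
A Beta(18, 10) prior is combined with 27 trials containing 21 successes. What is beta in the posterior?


In conjugate updating:
beta_posterior = beta_prior + (n - k)
= 10 + (27 - 21)
= 10 + 6 = 16

16


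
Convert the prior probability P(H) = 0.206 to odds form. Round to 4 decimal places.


P(not H) = 1 - 0.206 = 0.794
Odds = 0.206 / 0.794 = 0.2594

0.2594


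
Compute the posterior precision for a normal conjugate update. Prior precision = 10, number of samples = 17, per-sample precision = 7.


tau_post = tau_0 + n * tau
= 10 + 17 * 7 = 129

129


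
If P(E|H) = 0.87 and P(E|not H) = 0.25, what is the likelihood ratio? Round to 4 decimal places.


Likelihood ratio = P(E|H) / P(E|not H)
= 0.87 / 0.25
= 3.48

3.48


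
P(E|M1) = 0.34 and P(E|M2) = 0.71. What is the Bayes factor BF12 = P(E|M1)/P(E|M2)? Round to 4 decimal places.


Bayes factor BF12 = P(E|M1) / P(E|M2)
= 0.34 / 0.71
= 0.4789

0.4789


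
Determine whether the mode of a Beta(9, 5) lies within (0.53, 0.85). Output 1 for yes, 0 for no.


First find the mode: (a-1)/(a+b-2) = 0.6667
Is 0.6667 in (0.53, 0.85)? 1

1


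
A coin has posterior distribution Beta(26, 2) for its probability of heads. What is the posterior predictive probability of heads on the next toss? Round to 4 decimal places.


Posterior predictive = E[theta] = alpha/(alpha+beta)
= 26/28
= 0.9286

0.9286


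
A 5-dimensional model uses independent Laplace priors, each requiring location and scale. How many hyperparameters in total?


Per parameter: 2 (location and scale).
Total = 5 * 2 = 10

10


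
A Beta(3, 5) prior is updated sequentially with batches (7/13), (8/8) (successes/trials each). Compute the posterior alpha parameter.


Sequential conjugate updating is equivalent to a single batch update.
Total successes across all batches = 15
alpha_posterior = alpha_prior + total_successes = 3 + 15
= 18

18


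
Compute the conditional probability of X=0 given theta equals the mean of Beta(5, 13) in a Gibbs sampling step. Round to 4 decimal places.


Mean of Beta(5, 13) = 0.2778
P(X=0 | theta=0.2778) = 0.7222

0.7222


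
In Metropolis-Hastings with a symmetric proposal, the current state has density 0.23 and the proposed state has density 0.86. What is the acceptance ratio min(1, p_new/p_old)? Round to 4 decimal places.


Ratio = p_new / p_old = 0.86 / 0.23 = 3.7391
Acceptance = min(1, 3.7391) = 1.0

1.0


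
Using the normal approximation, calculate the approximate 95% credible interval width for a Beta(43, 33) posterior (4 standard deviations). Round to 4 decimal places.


Var(Beta) = 43*33/(76^2 * 77) = 0.0032
SD = 0.0565
Width ~ 4*SD = 0.2259

0.2259


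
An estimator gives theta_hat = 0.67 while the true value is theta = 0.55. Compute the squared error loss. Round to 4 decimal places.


The squared error loss is (theta_hat - theta)^2
= (0.67 - 0.55)^2
= (0.12)^2 = 0.0144

0.0144


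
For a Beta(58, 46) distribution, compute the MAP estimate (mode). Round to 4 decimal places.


MAP = mode = (a-1)/(a+b-2)
= (58-1)/(58+46-2)
= 57/102 = 0.5588

0.5588


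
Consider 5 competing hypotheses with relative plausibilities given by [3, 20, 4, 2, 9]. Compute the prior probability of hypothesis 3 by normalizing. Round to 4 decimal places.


Sum of weights = 3 + 20 + 4 + 2 + 9 = 38
Normalized prior for H3 = 4 / 38
= 0.1053

0.1053


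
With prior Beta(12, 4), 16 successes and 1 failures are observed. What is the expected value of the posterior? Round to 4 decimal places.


Posterior = Beta(28, 5)
E[theta] = alpha/(alpha+beta)
= 28/33 = 0.8485

0.8485


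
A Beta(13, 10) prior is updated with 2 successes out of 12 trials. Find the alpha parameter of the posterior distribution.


In the Beta-Binomial conjugate update:
alpha_post = alpha_prior + successes
= 13 + 2
= 15

15


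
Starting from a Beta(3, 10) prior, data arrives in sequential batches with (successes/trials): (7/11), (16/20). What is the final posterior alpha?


In sequential Bayesian updating, we sum all successes.
Total successes = 23
Final alpha = 3 + 23 = 26

26


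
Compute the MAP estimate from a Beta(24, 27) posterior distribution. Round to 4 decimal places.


MAP = mode of Beta distribution
= (alpha - 1)/(alpha + beta - 2)
= (24-1)/(24+27-2)
= 23/49 = 0.4694

0.4694


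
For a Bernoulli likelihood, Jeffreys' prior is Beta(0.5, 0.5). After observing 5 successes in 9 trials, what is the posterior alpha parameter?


Jeffreys' prior for Bernoulli is Beta(0.5, 0.5).
Posterior is Beta(0.5 + k, 0.5 + n - k).
Posterior alpha = 0.5 + k = 0.5 + 5 = 5.5

5.5


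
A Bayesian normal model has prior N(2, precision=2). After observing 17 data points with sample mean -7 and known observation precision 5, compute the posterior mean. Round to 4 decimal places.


Posterior mean = (prior_precision * prior_mean + n * data_precision * data_mean) / (prior_precision + n * data_precision)
Numerator = 2*2 + 17*5*-7 = -591
Denominator = 2 + 17*5 = 87
Posterior mean = -6.7931

-6.7931


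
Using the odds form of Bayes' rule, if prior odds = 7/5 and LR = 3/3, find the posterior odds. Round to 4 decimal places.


Bayes' rule in odds form: posterior odds = prior odds * LR
= (7 * 3) / (5 * 3)
= 21/15 = 1.4

1.4


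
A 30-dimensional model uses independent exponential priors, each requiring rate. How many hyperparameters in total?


Per parameter: 1 (rate).
Total = 30 * 1 = 30

30


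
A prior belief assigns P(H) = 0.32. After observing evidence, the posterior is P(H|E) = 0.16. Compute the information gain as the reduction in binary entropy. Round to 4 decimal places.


H(prior) = -0.32*log2(0.32) - 0.68*log2(0.68)
= 0.9044
H(post) = -0.16*log2(0.16) - 0.84*log2(0.84)
= 0.6343
IG = 0.9044 - 0.6343 = 0.2701

0.2701


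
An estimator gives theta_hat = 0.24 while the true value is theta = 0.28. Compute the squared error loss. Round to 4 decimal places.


The squared error loss is (theta_hat - theta)^2
= (0.24 - 0.28)^2
= (-0.04)^2 = 0.0016

0.0016


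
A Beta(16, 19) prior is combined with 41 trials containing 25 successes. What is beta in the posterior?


In conjugate updating:
beta_posterior = beta_prior + (n - k)
= 19 + (41 - 25)
= 19 + 16 = 35

35


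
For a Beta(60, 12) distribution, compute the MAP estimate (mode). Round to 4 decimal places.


MAP = mode = (a-1)/(a+b-2)
= (60-1)/(60+12-2)
= 59/70 = 0.8429

0.8429


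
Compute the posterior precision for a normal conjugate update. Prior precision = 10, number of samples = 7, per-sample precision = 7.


tau_post = tau_0 + n * tau
= 10 + 7 * 7 = 59

59


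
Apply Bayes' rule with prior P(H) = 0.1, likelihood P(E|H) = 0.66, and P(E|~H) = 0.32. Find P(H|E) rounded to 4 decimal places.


Step 1: Compute marginal P(E) = P(E|H)P(H) + P(E|~H)P(~H)
= 0.66*0.1 + 0.32*0.9 = 0.354
Step 2: P(H|E) = P(E|H)P(H)/P(E) = 0.066/0.354
= 0.1864

0.1864


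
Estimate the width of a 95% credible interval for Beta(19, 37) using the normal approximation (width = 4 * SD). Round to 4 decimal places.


For Beta(a,b): Var = ab/((a+b)^2(a+b+1))
Var = 0.0039, SD = 0.0627
Approximate 95% CI width = 4 * 0.0627 = 0.2508

0.2508


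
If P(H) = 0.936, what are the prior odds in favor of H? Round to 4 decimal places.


Prior odds = P(H) / (1 - P(H))
= 0.936 / 0.064
= 14.625

14.625


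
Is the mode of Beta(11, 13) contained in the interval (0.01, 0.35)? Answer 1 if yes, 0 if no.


Mode = (a-1)/(a+b-2) = 10/22 = 0.4545
Interval: (0.01, 0.35)
Contains mode? 0

0


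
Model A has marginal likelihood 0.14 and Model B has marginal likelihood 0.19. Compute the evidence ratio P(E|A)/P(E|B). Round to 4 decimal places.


Evidence ratio = P(E|A) / P(E|B)
= 0.14 / 0.19
= 0.7368

0.7368


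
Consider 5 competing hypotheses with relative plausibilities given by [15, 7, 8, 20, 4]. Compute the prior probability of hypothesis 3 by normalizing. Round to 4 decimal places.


Sum of weights = 15 + 7 + 8 + 20 + 4 = 54
Normalized prior for H3 = 8 / 54
= 0.1481

0.1481


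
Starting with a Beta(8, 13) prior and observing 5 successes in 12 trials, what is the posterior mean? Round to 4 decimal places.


Posterior parameters: alpha = 8 + 5 = 13
beta = 13 + 7 = 20
Posterior mean = alpha / (alpha + beta) = 13 / 33
= 0.3939

0.3939


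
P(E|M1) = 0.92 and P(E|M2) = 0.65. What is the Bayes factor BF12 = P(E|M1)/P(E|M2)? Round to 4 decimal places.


Bayes factor BF12 = P(E|M1) / P(E|M2)
= 0.92 / 0.65
= 1.4154

1.4154


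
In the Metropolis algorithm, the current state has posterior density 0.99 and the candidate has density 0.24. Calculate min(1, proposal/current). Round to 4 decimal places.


Ratio = 0.24/0.99 = 0.2424
Acceptance probability = min(1, 0.2424)
= 0.2424

0.2424


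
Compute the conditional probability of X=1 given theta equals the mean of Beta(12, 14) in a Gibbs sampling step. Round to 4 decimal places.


Mean of Beta(12, 14) = 0.4615
P(X=1 | theta=0.4615) = 0.4615

0.4615


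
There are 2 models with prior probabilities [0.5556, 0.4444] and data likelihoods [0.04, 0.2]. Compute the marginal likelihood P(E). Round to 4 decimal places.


P(E) = sum over models of P(M_i) * P(E|M_i)
= 0.5556*0.04 + 0.4444*0.2
= 0.1111

0.1111


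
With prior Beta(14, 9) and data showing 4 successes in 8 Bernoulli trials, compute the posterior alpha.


Conjugate update: alpha_posterior = alpha_prior + k
= 14 + 4 = 18

18


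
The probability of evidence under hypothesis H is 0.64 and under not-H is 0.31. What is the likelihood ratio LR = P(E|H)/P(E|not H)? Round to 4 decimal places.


LR = 0.64 / 0.31
= 2.0645

2.0645


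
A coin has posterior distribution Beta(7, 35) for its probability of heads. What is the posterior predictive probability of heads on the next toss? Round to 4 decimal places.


Posterior predictive = E[theta] = alpha/(alpha+beta)
= 7/42
= 0.1667

0.1667


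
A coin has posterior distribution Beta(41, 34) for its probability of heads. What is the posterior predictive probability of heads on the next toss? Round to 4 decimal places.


Posterior predictive = E[theta] = alpha/(alpha+beta)
= 41/75
= 0.5467

0.5467


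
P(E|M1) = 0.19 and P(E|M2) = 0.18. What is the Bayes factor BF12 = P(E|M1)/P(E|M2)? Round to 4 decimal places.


Bayes factor BF12 = P(E|M1) / P(E|M2)
= 0.19 / 0.18
= 1.0556

1.0556


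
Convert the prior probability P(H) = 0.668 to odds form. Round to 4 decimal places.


P(not H) = 1 - 0.668 = 0.332
Odds = 0.668 / 0.332 = 2.012

2.012


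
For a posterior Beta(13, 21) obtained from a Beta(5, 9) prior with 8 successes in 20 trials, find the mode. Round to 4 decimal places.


Mode = (alpha - 1) / (alpha + beta - 2)
= 12 / 32
= 0.375

0.375


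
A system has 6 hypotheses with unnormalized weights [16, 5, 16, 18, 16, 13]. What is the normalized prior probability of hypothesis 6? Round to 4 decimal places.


The normalized prior is the weight divided by the total.
Total weight = 84
P(H6) = 13 / 84 = 0.1548

0.1548


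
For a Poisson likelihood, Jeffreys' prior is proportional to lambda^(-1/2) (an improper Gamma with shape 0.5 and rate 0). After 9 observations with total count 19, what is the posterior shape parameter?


Jeffreys' prior for Poisson is proportional to lambda^(-1/2).
Posterior is Gamma(0.5 + S, 0 + n) = Gamma(0.5 + 19, 9).
Posterior shape = 0.5 + S = 0.5 + 19 = 19.5

19.5


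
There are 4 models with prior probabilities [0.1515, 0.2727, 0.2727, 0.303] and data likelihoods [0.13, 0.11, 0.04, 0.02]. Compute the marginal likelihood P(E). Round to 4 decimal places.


P(E) = sum over models of P(M_i) * P(E|M_i)
= 0.1515*0.13 + 0.2727*0.11 + 0.2727*0.04 + 0.303*0.02
= 0.0667

0.0667


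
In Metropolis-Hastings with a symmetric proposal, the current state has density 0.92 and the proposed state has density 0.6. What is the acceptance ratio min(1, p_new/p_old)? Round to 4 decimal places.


Ratio = p_new / p_old = 0.6 / 0.92 = 0.6522
Acceptance = min(1, 0.6522) = 0.6522

0.6522


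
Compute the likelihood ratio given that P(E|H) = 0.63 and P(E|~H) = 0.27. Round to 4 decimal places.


LR = P(E|H) / P(E|~H)
= 0.63 / 0.27 = 2.3333

2.3333


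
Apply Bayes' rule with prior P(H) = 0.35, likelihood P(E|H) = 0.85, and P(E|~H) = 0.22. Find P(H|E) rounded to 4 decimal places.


Step 1: Compute marginal P(E) = P(E|H)P(H) + P(E|~H)P(~H)
= 0.85*0.35 + 0.22*0.65 = 0.4405
Step 2: P(H|E) = P(E|H)P(H)/P(E) = 0.2975/0.4405
= 0.6754

0.6754


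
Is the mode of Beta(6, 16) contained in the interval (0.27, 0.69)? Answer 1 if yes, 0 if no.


Mode = (a-1)/(a+b-2) = 5/20 = 0.25
Interval: (0.27, 0.69)
Contains mode? 0

0


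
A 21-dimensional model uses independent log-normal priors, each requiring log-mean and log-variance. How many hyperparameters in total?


Per parameter: 2 (log-mean and log-variance).
Total = 21 * 2 = 42

42


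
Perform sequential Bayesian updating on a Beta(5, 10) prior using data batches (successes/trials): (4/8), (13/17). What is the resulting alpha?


Accumulate successes: 17
Posterior alpha = prior alpha + sum of successes
= 5 + 17 = 22

22


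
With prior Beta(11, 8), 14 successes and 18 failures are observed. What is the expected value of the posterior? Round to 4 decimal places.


Posterior = Beta(25, 26)
E[theta] = alpha/(alpha+beta)
= 25/51 = 0.4902

0.4902


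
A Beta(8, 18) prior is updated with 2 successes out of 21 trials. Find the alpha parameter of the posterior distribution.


In the Beta-Binomial conjugate update:
alpha_post = alpha_prior + successes
= 8 + 2
= 10

10


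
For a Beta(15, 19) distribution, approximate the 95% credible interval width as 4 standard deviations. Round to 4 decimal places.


Variance of Beta(a,b) = ab / ((a+b)^2 * (a+b+1))
= 15*19 / ((34)^2 * 35)
= 0.007
SD = sqrt(0.007) = 0.0839
Width = 4 * SD = 0.3357

0.3357


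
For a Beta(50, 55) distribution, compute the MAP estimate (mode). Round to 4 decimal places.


MAP = mode = (a-1)/(a+b-2)
= (50-1)/(50+55-2)
= 49/103 = 0.4757

0.4757


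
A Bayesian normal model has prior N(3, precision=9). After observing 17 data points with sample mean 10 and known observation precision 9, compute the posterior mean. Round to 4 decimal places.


Posterior mean = (prior_precision * prior_mean + n * data_precision * data_mean) / (prior_precision + n * data_precision)
Numerator = 9*3 + 17*9*10 = 1557
Denominator = 9 + 17*9 = 162
Posterior mean = 9.6111

9.6111


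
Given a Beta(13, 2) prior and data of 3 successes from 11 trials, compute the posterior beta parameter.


Number of failures = 11 - 3 = 8
Posterior beta = 2 + 8 = 10

10


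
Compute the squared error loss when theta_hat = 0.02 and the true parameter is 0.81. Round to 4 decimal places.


L = (theta_hat - theta_true)^2
= (0.02 - 0.81)^2
= -0.79^2 = 0.6241

0.6241


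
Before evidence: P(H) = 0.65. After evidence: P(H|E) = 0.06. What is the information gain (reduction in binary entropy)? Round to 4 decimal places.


Prior entropy = 0.9341
Posterior entropy = 0.3274
Information gain = 0.9341 - 0.3274 = 0.6066

0.6066


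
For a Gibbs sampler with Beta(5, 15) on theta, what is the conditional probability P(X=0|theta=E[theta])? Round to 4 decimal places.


E[theta] = 5/(5+15) = 0.25
P(X=0|theta) = 1 - theta = 0.75

0.75


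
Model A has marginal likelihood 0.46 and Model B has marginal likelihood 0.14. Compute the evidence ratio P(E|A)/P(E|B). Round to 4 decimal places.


Evidence ratio = P(E|A) / P(E|B)
= 0.46 / 0.14
= 3.2857

3.2857


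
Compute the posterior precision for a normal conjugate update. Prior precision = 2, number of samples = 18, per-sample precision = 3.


tau_post = tau_0 + n * tau
= 2 + 18 * 3 = 56

56


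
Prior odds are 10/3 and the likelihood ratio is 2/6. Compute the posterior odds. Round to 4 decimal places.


Posterior odds = prior odds * likelihood ratio
= (10/3) * (2/6)
= 20 / 18
= 1.1111

1.1111


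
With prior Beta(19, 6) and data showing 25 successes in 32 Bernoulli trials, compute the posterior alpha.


Conjugate update: alpha_posterior = alpha_prior + k
= 19 + 25 = 44

44


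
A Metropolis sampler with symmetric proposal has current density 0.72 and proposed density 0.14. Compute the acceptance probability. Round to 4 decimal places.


For symmetric proposals, acceptance = min(1, pi(x*)/pi(x))
= min(1, 0.14/0.72)
= min(1, 0.1944) = 0.1944

0.1944


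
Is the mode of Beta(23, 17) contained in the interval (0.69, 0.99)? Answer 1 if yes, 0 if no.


Mode = (a-1)/(a+b-2) = 22/38 = 0.5789
Interval: (0.69, 0.99)
Contains mode? 0

0


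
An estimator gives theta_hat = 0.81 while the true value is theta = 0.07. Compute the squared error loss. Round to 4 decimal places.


The squared error loss is (theta_hat - theta)^2
= (0.81 - 0.07)^2
= (0.74)^2 = 0.5476

0.5476


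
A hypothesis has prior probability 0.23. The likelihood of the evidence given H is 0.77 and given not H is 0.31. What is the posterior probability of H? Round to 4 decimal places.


Using Bayes' theorem:
P(E) = 0.23 * 0.77 + 0.77 * 0.31
P(E) = 0.4158
P(H|E) = (0.23 * 0.77) / 0.4158 = 0.4259

0.4259


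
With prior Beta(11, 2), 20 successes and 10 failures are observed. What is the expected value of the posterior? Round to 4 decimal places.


Posterior = Beta(31, 12)
E[theta] = alpha/(alpha+beta)
= 31/43 = 0.7209

0.7209


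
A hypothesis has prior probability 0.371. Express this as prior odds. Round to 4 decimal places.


Odds = P(H) / P(not H) = 0.371 / 0.629
= 0.5898

0.5898


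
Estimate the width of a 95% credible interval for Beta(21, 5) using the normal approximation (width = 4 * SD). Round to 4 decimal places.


For Beta(a,b): Var = ab/((a+b)^2(a+b+1))
Var = 0.0058, SD = 0.0758
Approximate 95% CI width = 4 * 0.0758 = 0.3034

0.3034


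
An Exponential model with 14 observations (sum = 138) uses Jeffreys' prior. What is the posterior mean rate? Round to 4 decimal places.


Posterior Gamma(14, 138)
E[lambda] = 14/138 = 0.1014

0.1014


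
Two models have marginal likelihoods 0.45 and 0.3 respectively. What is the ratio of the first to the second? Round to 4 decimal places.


Evidence ratio = 0.45 / 0.3
= 1.5

1.5


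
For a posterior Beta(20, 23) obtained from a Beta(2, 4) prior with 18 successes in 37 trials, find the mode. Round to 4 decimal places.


Mode = (alpha - 1) / (alpha + beta - 2)
= 19 / 41
= 0.4634

0.4634


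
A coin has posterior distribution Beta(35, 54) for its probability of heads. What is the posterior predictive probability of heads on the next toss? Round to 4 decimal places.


Posterior predictive = E[theta] = alpha/(alpha+beta)
= 35/89
= 0.3933

0.3933


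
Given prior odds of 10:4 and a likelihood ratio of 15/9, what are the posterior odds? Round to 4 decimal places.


Posterior odds = prior odds * LR
Prior odds = 10/4 = 2.5
LR = 15/9 = 1.6667
Posterior odds = 2.5 * 1.6667 = 4.1667

4.1667


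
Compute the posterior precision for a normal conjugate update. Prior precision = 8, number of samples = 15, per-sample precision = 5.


tau_post = tau_0 + n * tau
= 8 + 15 * 5 = 83

83


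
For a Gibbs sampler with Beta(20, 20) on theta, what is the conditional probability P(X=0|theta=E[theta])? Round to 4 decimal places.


E[theta] = 20/(20+20) = 0.5
P(X=0|theta) = 1 - theta = 0.5

0.5


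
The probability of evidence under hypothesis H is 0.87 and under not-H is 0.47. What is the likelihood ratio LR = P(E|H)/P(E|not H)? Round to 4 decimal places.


LR = 0.87 / 0.47
= 1.8511

1.8511


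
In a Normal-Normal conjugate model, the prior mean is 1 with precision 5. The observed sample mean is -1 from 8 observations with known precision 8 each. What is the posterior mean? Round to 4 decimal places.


Posterior precision = tau0 + n*tau = 5 + 8*8 = 69
Posterior mean = (tau0*mu0 + n*tau*xbar) / posterior_precision
= (5*1 + 8*8*-1) / 69
= -59 / 69 = -0.8551

-0.8551


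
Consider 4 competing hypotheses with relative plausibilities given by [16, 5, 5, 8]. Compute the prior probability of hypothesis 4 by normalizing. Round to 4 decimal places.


Sum of weights = 16 + 5 + 5 + 8 = 34
Normalized prior for H4 = 8 / 34
= 0.2353

0.2353


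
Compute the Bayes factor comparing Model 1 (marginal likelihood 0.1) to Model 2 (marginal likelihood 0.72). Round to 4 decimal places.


BF12 = marginal likelihood of M1 / marginal likelihood of M2
= 0.1/0.72
= 0.1389

0.1389


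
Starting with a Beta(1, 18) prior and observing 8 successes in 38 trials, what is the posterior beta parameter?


Posterior beta = prior beta + failures
Failures = 38 - 8 = 30
beta_post = 18 + 30 = 48

48


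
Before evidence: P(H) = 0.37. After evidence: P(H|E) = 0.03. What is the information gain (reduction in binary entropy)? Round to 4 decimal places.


Prior entropy = 0.9507
Posterior entropy = 0.1944
Information gain = 0.9507 - 0.1944 = 0.7563

0.7563


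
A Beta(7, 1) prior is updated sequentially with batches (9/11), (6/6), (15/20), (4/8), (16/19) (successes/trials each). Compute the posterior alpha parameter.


Sequential conjugate updating is equivalent to a single batch update.
Total successes across all batches = 50
alpha_posterior = alpha_prior + total_successes = 7 + 50
= 57

57


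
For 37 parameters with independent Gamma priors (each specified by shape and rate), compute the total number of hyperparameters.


A Gamma prior has 2 hyperparameters per parameter.
Total = 37 * 2 = 74

74


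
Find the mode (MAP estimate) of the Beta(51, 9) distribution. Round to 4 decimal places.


For Beta(a,b) with a,b > 1:
Mode = (a-1)/(a+b-2) = (51-1)/(60-2)
= 50/58 = 0.8621

0.8621


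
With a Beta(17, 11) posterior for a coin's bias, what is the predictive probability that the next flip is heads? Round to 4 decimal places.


The predictive probability equals the posterior mean.
P(next = heads) = alpha / (alpha + beta)
= 17 / 28 = 0.6071

0.6071


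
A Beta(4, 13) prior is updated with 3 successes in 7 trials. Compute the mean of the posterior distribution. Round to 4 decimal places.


After update: Beta(7, 17)
Mean = 7 / (7 + 17) = 7 / 24
= 0.2917

0.2917


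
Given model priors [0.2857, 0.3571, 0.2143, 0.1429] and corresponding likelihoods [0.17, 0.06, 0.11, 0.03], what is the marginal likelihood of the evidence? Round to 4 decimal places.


P(E) = sum_i P(M_i) P(E|M_i)
= 0.0486 + 0.0214 + 0.0236 + 0.0043
= 0.0979

0.0979


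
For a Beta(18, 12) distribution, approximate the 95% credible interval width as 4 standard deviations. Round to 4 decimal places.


Variance of Beta(a,b) = ab / ((a+b)^2 * (a+b+1))
= 18*12 / ((30)^2 * 31)
= 0.0077
SD = sqrt(0.0077) = 0.088
Width = 4 * SD = 0.352

0.352


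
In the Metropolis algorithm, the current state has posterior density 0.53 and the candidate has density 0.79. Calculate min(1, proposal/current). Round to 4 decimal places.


Ratio = 0.79/0.53 = 1.4906
Acceptance probability = min(1, 1.4906)
= 1.0

1.0


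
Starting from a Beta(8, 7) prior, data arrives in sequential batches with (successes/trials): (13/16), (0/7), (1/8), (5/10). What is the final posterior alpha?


In sequential Bayesian updating, we sum all successes.
Total successes = 19
Final alpha = 8 + 19 = 27

27


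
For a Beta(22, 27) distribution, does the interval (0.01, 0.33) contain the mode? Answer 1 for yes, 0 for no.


Mode of Beta(a,b) = (a-1)/(a+b-2)
= (22-1)/(22+27-2) = 0.4468
Check: 0.01 <= 0.4468 <= 0.33?
Result: 0

0


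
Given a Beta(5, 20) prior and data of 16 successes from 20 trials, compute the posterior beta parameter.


Number of failures = 20 - 16 = 4
Posterior beta = 20 + 4 = 24

24


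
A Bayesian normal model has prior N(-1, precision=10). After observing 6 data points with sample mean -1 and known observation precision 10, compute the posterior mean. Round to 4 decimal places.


Posterior mean = (prior_precision * prior_mean + n * data_precision * data_mean) / (prior_precision + n * data_precision)
Numerator = 10*-1 + 6*10*-1 = -70
Denominator = 10 + 6*10 = 70
Posterior mean = -1.0

-1.0


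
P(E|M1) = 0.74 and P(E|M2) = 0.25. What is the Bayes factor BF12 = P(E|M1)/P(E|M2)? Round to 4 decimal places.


Bayes factor BF12 = P(E|M1) / P(E|M2)
= 0.74 / 0.25
= 2.96

2.96


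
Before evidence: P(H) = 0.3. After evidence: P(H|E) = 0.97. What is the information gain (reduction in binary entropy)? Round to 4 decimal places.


Prior entropy = 0.8813
Posterior entropy = 0.1944
Information gain = 0.8813 - 0.1944 = 0.6869

0.6869


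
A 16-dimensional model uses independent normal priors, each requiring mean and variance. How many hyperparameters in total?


Per parameter: 2 (mean and variance).
Total = 16 * 2 = 32

32


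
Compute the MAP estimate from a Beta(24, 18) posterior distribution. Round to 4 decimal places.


MAP = mode of Beta distribution
= (alpha - 1)/(alpha + beta - 2)
= (24-1)/(24+18-2)
= 23/40 = 0.575

0.575


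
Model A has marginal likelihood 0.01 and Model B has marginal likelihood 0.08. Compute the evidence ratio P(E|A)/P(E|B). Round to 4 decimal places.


Evidence ratio = P(E|A) / P(E|B)
= 0.01 / 0.08
= 0.125

0.125


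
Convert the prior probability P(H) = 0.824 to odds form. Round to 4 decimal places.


P(not H) = 1 - 0.824 = 0.176
Odds = 0.824 / 0.176 = 4.6818

4.6818


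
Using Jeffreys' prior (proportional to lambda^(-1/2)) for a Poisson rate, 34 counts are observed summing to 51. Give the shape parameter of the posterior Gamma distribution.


Conjugate update: Gamma(prior_shape + S, prior_rate + n).
Prior shape = 0.5, prior rate = 0.
Posterior shape = 0.5 + S = 0.5 + 51 = 51.5

51.5


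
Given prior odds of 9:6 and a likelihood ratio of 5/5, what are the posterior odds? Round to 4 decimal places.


Posterior odds = prior odds * LR
Prior odds = 9/6 = 1.5
LR = 5/5 = 1.0
Posterior odds = 1.5 * 1.0 = 1.5

1.5


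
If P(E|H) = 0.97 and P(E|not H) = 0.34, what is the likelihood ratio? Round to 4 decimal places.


Likelihood ratio = P(E|H) / P(E|not H)
= 0.97 / 0.34
= 2.8529

2.8529


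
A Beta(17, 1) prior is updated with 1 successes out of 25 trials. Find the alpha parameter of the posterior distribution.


In the Beta-Binomial conjugate update:
alpha_post = alpha_prior + successes
= 17 + 1
= 18

18


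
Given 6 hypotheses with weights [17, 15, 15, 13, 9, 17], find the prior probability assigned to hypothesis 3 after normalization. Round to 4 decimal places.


To normalize, divide each weight by the sum of all weights.
Sum = 86
Prior(H3) = 15/86 = 0.1744

0.1744


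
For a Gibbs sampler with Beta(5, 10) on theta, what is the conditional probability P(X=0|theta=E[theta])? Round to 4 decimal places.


E[theta] = 5/(5+10) = 0.3333
P(X=0|theta) = 1 - theta = 0.6667

0.6667


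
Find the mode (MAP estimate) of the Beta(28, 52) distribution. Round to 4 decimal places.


For Beta(a,b) with a,b > 1:
Mode = (a-1)/(a+b-2) = (28-1)/(80-2)
= 27/78 = 0.3462

0.3462


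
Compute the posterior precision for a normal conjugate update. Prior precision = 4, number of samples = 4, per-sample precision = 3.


tau_post = tau_0 + n * tau
= 4 + 4 * 3 = 16

16


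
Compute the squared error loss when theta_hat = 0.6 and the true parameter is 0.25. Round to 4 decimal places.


L = (theta_hat - theta_true)^2
= (0.6 - 0.25)^2
= 0.35^2 = 0.1225

0.1225
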